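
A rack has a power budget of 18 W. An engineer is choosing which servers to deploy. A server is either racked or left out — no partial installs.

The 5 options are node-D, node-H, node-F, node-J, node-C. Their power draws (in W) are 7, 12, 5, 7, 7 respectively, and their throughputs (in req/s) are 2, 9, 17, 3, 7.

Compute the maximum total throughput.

Allowing fractional choices, the relaxed optimum would be about 28.5, but servers are indivisible.
node-F + node-J: power draw 5 + 7 = 12 ≤ 18, throughput 17 + 3 = 20.
node-H + node-F: power draw 12 + 5 = 17 ≤ 18, throughput 9 + 17 = 26.
node-F + node-C: power draw 5 + 7 = 12 ≤ 18, throughput 17 + 7 = 24.
Best is node-H and node-F with total throughput 26.

26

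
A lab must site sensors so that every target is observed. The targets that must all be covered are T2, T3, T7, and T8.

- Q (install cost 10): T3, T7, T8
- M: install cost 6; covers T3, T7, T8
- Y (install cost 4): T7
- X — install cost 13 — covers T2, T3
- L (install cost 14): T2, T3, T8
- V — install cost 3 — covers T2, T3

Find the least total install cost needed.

This is an integer covering problem.
Choose M and V: together they cover T2, T3, T7, T8 — every target.
Total install cost: 6 + 3 = 9.

9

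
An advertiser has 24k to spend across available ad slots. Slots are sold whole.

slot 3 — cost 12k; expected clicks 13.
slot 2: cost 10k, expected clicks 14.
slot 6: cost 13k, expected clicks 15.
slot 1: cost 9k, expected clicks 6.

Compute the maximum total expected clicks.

Allowing fractional choices, the relaxed optimum would be about 30.1, but ad slots are indivisible.
slot 2 + slot 6: cost 10 + 13 = 23 ≤ 24, expected clicks 14 + 15 = 29.
slot 6 + slot 1: cost 13 + 9 = 22 ≤ 24, expected clicks 15 + 6 = 21.
slot 3 + slot 2: cost 12 + 10 = 22 ≤ 24, expected clicks 13 + 14 = 27.
Best is slot 2 and slot 6 with total expected clicks 29.

29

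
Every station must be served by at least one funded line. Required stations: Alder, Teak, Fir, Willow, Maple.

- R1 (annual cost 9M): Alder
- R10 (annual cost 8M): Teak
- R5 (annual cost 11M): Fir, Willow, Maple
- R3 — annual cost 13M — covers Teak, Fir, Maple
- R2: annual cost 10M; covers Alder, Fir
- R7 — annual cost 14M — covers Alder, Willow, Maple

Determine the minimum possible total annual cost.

This is an integer covering problem.
Choose R3 and R7: together they cover Alder, Teak, Fir, Willow, Maple — every station.
Total annual cost: 13 + 14 = 27.

27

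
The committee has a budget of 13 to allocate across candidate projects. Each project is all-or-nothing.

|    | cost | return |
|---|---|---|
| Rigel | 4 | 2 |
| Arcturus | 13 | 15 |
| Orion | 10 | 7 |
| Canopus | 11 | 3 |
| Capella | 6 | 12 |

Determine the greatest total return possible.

Rigel + Capella: cost 4 + 6 = 10 ≤ 13, return 2 + 12 = 14.
Arcturus: cost 13 ≤ 13, return 15.
Best is Arcturus with total return 15.

15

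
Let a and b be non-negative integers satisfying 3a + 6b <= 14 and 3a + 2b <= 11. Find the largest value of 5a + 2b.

Relaxing integrality, the LP optimum is 18.33 at (a,b) = (3.67, 0), which is not an integer point.
(a,b)=(3,0): 3·3+6·0=9≤14, 3·3+2·0=9≤11, objective 15.
(a,b)=(2,1): 3·2+6·1=12≤14, 3·2+2·1=8≤11, objective 12.
(a,b)=(2,0): 3·2+6·0=6≤14, 3·2+2·0=6≤11, objective 10.
No feasible integer point exceeds 15.

15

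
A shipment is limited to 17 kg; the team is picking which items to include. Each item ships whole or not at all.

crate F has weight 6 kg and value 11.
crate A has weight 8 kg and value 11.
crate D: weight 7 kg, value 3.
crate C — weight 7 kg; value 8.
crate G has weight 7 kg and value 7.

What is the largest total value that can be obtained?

22

Allowing fractional choices, the relaxed optimum would be about 25.4, but items are indivisible.
crate F + crate C: weight 6 + 7 = 13 ≤ 17, value 11 + 8 = 19.
crate A + crate C: weight 8 + 7 = 15 ≤ 17, value 11 + 8 = 19.
crate F + crate A: weight 6 + 8 = 14 ≤ 17, value 11 + 11 = 22.
Best is crate F and crate A with total value 22.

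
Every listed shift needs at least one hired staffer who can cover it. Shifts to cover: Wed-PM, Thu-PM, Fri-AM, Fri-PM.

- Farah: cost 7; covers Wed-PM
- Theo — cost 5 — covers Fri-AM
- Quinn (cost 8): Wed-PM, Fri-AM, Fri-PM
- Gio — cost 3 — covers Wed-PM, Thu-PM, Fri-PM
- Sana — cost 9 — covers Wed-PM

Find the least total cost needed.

Choose Theo and Gio: together they cover Wed-PM, Thu-PM, Fri-AM, Fri-PM — every shift.
Total cost: 5 + 3 = 8.
No cover costs less than 8.

8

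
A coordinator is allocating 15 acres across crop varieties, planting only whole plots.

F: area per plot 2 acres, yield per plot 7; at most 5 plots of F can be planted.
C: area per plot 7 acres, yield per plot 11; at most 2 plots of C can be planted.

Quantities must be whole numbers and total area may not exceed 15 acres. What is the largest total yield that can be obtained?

This is a bounded integer knapsack.
F has the best ratio (7/2); taking only F gives at most 5×7 = 35 (stopped by the supply cap of 5).
Mixing does better — 4×F and 1×C: area 15 ≤ 15, yield 4·7 + 1·11 = 39.

39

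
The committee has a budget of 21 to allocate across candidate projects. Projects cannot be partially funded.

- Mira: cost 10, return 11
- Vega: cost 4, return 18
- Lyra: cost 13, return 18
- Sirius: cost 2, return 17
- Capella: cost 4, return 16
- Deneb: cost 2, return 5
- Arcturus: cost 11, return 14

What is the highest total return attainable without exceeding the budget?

65

Vega + Lyra + Sirius + Deneb: cost 4 + 13 + 2 + 2 = 21 ≤ 21, return 18 + 18 + 17 + 5 = 58.
Vega + Sirius + Capella + Arcturus: cost 4 + 2 + 4 + 11 = 21 ≤ 21, return 18 + 17 + 16 + 14 = 65.
Mira + Vega + Sirius + Capella: cost 10 + 4 + 2 + 4 = 20 ≤ 21, return 11 + 18 + 17 + 16 = 62.
Best is Vega, Sirius, Capella, and Arcturus with total return 65.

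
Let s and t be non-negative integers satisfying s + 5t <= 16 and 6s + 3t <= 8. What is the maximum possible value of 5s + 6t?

Relaxing integrality, the LP optimum is 16.00 at (s,t) = (0, 2.67), which is not an integer point.
(s,t)=(0,2): 1·0+5·2=10≤16, 6·0+3·2=6≤8, objective 12.
(s,t)=(0,1): 1·0+5·1=5≤16, 6·0+3·1=3≤8, objective 6.
No feasible integer point exceeds 12.

12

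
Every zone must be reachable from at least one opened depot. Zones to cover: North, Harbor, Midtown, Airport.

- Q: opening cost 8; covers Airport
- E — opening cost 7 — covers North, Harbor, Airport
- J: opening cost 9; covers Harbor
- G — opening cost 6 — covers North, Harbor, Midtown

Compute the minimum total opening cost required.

Choose E and G: together they cover North, Harbor, Midtown, Airport — every zone.
Total opening cost: 7 + 6 = 13.
No cover costs less than 13.

13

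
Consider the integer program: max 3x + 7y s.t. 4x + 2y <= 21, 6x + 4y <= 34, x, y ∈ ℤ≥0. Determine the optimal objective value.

(x,y)=(0,8): 4·0+2·8=16≤21, 6·0+4·8=32≤34, objective 56.
(x,y)=(1,7): 4·1+2·7=18≤21, 6·1+4·7=34≤34, objective 52.
The best lattice point is (0,8), giving 56.

56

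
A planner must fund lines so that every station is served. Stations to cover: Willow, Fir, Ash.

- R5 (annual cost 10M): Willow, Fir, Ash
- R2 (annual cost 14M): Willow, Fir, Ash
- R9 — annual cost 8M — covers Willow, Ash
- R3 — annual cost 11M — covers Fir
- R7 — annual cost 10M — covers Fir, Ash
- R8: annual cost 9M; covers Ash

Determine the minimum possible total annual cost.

10

R5 alone covers Willow, Fir, Ash — every station.
Total annual cost: 10.
No cover costs less than 10.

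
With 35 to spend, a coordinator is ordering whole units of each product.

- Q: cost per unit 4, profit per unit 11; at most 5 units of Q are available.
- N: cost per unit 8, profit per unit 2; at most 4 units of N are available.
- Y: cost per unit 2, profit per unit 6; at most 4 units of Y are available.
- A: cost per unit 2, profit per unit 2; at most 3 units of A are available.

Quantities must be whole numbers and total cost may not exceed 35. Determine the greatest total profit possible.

Y has the best ratio (6/2); taking only Y gives at most 4×6 = 24 (stopped by the supply cap of 4).
Mixing does better — 5×Q, 4×Y, and 3×A: cost 34 ≤ 35, profit 5·11 + 4·6 + 3·2 = 85.

85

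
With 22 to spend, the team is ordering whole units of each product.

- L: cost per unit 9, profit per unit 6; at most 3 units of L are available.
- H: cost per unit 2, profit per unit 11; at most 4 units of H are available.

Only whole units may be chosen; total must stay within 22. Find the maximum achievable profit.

50

H has the best ratio (11/2); taking only H gives at most 4×11 = 44 (stopped by the supply cap of 4).
Mixing does better — 1×L and 4×H: cost 17 ≤ 22, profit 1·6 + 4·11 = 50.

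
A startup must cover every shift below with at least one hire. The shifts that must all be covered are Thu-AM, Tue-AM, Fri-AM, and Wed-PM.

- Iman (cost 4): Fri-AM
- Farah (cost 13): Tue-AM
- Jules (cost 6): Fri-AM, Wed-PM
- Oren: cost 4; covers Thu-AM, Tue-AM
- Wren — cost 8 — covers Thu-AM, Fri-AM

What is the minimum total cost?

10

Choose Jules and Oren: together they cover Thu-AM, Tue-AM, Fri-AM, Wed-PM — every shift.
Total cost: 6 + 4 = 10.
No cover costs less than 10.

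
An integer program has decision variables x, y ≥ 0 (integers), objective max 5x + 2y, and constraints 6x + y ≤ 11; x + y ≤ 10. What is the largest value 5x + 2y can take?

Relaxing integrality, the LP optimum is 20.60 at (x,y) = (0.2, 9.8), which is not an integer point.
(x,y)=(0,10) is feasible, giving 20.
(x,y)=(0,9) is feasible, giving 18.
(x,y)=(0,8) is feasible, giving 16.
Maximum is 20 at (x,y)=(0,10).

20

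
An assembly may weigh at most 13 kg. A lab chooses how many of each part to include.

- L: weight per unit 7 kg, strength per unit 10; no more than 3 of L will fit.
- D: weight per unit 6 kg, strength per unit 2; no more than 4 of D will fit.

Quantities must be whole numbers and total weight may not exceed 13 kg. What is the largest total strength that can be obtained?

12

Take 1×L and 1×D: weight 13 ≤ 13, strength 1·10 + 1·2 = 12.
No other integer combination yields more.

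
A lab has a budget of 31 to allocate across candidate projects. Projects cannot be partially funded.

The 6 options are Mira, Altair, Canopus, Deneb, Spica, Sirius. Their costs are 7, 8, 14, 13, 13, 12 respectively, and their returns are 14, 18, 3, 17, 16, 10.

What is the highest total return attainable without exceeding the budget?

Take Mira, Altair, and Deneb: cost 7 + 8 + 13 = 28 ≤ 31, return 14 + 18 + 17 = 49.
No other feasible combination does better.

49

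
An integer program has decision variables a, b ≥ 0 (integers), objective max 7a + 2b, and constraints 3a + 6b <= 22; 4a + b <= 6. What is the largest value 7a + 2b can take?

The continuous relaxation peaks at (0.667, 3.33) with value 11.33; rounding to a feasible lattice point costs some objective.
(a,b)=(1,2) is feasible, giving 11.
(a,b)=(1,1) is feasible, giving 9.
(a,b)=(0,3) is feasible, giving 6.
(a,b)=(0,2) is feasible, giving 4.
Maximum is 11 at (a,b)=(1,2).

11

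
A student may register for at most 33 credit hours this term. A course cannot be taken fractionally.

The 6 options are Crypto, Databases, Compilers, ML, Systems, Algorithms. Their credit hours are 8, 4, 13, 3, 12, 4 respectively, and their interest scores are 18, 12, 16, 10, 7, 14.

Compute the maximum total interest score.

Allowing fractional choices, the relaxed optimum would be about 70.6, but courses are indivisible.
Crypto + Databases + Compilers + ML + Algorithms: credit hours 8 + 4 + 13 + 3 + 4 = 32 ≤ 33, interest score 18 + 12 + 16 + 10 + 14 = 70.
Crypto + Databases + ML + Systems + Algorithms: credit hours 8 + 4 + 3 + 12 + 4 = 31 ≤ 33, interest score 18 + 12 + 10 + 7 + 14 = 61.
Best is Crypto, Databases, Compilers, ML, and Algorithms with total interest score 70.

70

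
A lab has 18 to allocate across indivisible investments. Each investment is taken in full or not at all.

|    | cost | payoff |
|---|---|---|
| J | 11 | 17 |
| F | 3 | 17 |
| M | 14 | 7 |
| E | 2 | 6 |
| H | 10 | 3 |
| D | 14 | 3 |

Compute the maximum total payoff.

40

Treat it as a binary knapsack problem.
J + F + E: cost 11 + 3 + 2 = 16 ≤ 18, payoff 17 + 17 + 6 = 40.
J + F: cost 11 + 3 = 14 ≤ 18, payoff 17 + 17 = 34.
Best is J, F, and E with total payoff 40.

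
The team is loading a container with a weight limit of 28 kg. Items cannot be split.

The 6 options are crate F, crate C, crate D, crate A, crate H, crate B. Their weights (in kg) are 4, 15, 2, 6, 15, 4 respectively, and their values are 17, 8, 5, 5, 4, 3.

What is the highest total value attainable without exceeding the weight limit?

This is a 0-1 knapsack instance.
Allowing fractional choices, the relaxed optimum would be about 36.4, but items are indivisible.
crate F + crate C + crate D + crate A: weight 4 + 15 + 2 + 6 = 27 ≤ 28, value 17 + 8 + 5 + 5 = 35.
crate F + crate C + crate D + crate B: weight 4 + 15 + 2 + 4 = 25 ≤ 28, value 17 + 8 + 5 + 3 = 33.
Best is crate F, crate C, crate D, and crate A with total value 35.

35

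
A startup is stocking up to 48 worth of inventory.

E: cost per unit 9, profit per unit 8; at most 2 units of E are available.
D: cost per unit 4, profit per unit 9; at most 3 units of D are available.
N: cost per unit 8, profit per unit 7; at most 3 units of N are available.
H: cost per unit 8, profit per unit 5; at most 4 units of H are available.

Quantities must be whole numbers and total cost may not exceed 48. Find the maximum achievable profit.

57

D has the best ratio (9/4); taking only D gives at most 3×9 = 27 (stopped by the supply cap of 3).
Mixing does better — 2×E, 3×D, and 2×N: cost 46 ≤ 48, profit 2·8 + 3·9 + 2·7 = 57.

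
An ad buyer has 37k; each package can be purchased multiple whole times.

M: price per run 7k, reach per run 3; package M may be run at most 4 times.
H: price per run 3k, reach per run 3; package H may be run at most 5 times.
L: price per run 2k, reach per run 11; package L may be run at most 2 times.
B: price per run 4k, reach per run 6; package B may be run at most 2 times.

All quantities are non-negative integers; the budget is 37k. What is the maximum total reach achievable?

52

1×M, 5×H, 2×L, and 2×B: price 34 ≤ 37, reach 1·3 + 5·3 + 2·11 + 2·6 = 52.
5×H, 2×L, and 2×B: price 27 ≤ 37, reach 5·3 + 2·11 + 2·6 = 49.
Best is 52.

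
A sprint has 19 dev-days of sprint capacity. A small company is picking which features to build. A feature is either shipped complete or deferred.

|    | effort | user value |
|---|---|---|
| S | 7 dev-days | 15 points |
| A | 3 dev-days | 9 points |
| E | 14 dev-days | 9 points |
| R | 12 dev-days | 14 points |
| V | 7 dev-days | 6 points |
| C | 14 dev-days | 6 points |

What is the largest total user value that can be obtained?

30

Take S, A, and V: effort 7 + 3 + 7 = 17 ≤ 19, user value 15 + 9 + 6 = 30.
No other feasible combination does better.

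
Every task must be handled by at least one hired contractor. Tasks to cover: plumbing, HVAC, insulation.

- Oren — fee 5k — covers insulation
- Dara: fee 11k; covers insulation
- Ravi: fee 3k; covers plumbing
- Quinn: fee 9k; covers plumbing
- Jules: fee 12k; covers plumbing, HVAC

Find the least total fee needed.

The greedy cost-per-new-task heuristic would pick Ravi, Oren, and Jules for 20, but a cheaper cover exists.
Choose Oren and Jules: together they cover plumbing, HVAC, insulation — every task.
Total fee: 5 + 12 = 17.
No cover costs less than 17.

17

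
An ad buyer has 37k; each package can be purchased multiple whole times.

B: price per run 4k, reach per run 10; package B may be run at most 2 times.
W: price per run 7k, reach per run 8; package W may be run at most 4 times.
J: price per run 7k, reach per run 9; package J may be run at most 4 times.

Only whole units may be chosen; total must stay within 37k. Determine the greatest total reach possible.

B has the best ratio (10/4); taking only B gives at most 2×10 = 20 (stopped by the supply cap of 2).
Mixing does better — 2×B and 4×J: price 36 ≤ 37, reach 2·10 + 4·9 = 56.

56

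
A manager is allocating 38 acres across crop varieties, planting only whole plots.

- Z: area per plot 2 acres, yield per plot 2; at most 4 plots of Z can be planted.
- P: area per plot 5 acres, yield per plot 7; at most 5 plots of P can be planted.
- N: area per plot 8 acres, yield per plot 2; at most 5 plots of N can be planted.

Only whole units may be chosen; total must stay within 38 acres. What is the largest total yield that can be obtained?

This is a bounded integer knapsack.
2×Z, 5×P, and 1×N: area 37 ≤ 38, yield 2·2 + 5·7 + 1·2 = 41.
4×Z and 5×P: area 33 ≤ 38, yield 4·2 + 5·7 = 43.
Best is 43.

43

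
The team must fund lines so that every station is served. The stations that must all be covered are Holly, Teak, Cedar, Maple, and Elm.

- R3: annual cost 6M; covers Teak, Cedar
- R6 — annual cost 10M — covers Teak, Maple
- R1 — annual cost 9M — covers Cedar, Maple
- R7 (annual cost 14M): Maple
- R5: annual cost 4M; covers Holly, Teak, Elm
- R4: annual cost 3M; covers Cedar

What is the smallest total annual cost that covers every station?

This is a weighted set-cover instance.
Choose R1 and R5: together they cover Holly, Teak, Cedar, Maple, Elm — every station.
Total annual cost: 9 + 4 = 13.

13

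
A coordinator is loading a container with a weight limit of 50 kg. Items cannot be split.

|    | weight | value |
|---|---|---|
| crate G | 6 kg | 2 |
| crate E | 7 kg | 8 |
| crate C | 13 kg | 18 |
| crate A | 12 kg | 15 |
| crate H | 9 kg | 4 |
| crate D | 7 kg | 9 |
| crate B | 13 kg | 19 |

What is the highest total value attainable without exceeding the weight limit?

61

crate E + crate C + crate H + crate D + crate B: weight 7 + 13 + 9 + 7 + 13 = 49 ≤ 50, value 8 + 18 + 4 + 9 + 19 = 58.
crate E + crate C + crate A + crate B: weight 7 + 13 + 12 + 13 = 45 ≤ 50, value 8 + 18 + 15 + 19 = 60.
crate C + crate A + crate D + crate B: weight 13 + 12 + 7 + 13 = 45 ≤ 50, value 18 + 15 + 9 + 19 = 61.
Best is crate C, crate A, crate D, and crate B with total value 61.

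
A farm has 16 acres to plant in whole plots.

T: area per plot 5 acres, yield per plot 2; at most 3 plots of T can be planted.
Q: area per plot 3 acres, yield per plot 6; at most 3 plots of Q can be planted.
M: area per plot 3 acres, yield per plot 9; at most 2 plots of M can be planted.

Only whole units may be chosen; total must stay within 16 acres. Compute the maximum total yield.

This is a bounded integer knapsack.
M has the best ratio (9/3); taking only M gives at most 2×9 = 18 (stopped by the supply cap of 2).
Mixing does better — 3×Q and 2×M: area 15 ≤ 16, yield 3·6 + 2·9 = 36.

36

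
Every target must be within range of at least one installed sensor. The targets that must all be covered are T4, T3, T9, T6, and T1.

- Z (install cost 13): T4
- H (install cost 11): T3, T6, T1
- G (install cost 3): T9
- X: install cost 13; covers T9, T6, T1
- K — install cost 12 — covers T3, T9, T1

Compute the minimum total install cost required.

27

Choose Z, H, and G: together they cover T4, T3, T9, T6, T1 — every target.
Total install cost: 13 + 11 + 3 = 27.
No cover costs less than 27.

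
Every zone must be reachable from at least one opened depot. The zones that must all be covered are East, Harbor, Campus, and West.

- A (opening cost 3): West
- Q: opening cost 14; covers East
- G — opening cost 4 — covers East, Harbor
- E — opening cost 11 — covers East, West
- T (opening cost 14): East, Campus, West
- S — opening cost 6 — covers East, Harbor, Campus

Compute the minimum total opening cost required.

This is a weighted set-cover instance.
Choose A and S: together they cover East, Harbor, Campus, West — every zone.
Total opening cost: 3 + 6 = 9.

9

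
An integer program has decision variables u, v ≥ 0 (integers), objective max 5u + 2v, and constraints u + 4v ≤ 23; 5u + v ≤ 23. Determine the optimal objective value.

The continuous relaxation peaks at (3.63, 4.84) with value 27.84; rounding to a feasible lattice point costs some objective.
(u,v)=(4,3): 1·4+4·3=16≤23, 5·4+1·3=23≤23, objective 26.
(u,v)=(3,5): 1·3+4·5=23≤23, 5·3+1·5=20≤23, objective 25.
(u,v)=(4,2): 1·4+4·2=12≤23, 5·4+1·2=22≤23, objective 24.
No feasible integer point exceeds 26.

26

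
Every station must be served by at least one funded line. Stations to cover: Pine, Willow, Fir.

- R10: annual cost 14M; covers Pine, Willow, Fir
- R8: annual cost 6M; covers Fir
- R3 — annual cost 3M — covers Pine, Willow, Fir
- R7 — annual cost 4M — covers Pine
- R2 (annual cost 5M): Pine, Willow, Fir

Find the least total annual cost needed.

3

R3 alone covers Pine, Willow, Fir — every station.
Total annual cost: 3.
No cover costs less than 3.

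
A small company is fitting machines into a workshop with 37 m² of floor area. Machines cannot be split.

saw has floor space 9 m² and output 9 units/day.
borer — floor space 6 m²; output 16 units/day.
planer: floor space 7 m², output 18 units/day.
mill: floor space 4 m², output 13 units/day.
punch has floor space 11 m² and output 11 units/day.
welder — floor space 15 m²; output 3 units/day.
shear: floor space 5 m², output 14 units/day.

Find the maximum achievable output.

72

Allowing fractional choices, the relaxed optimum would be about 76.0, but machines are indivisible.
saw + borer + planer + mill + shear: floor space 9 + 6 + 7 + 4 + 5 = 31 ≤ 37, output 9 + 16 + 18 + 13 + 14 = 70.
borer + planer + mill + punch + shear: floor space 6 + 7 + 4 + 11 + 5 = 33 ≤ 37, output 16 + 18 + 13 + 11 + 14 = 72.
saw + borer + planer + mill + punch: floor space 9 + 6 + 7 + 4 + 11 = 37 ≤ 37, output 9 + 16 + 18 + 13 + 11 = 67.
Best is borer, planer, mill, punch, and shear with total output 72.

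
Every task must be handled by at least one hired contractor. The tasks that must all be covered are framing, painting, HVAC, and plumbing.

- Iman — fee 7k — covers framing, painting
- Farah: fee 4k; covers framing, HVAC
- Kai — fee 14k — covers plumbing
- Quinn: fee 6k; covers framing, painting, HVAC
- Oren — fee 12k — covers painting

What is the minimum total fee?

20

The greedy cost-per-new-task heuristic would pick Farah, Quinn, and Kai for 24, but a cheaper cover exists.
Choose Kai and Quinn: together they cover framing, painting, HVAC, plumbing — every task.
Total fee: 14 + 6 = 20.
No cover costs less than 20.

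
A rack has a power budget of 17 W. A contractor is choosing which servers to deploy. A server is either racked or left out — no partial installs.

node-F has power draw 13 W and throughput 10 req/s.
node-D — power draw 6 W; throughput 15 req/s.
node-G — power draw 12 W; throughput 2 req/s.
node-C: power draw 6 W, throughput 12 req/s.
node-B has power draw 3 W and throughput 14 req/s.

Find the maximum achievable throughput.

Allowing fractional choices, the relaxed optimum would be about 42.5, but servers are indivisible.
node-D + node-B: power draw 6 + 3 = 9 ≤ 17, throughput 15 + 14 = 29.
node-D + node-C: power draw 6 + 6 = 12 ≤ 17, throughput 15 + 12 = 27.
node-D + node-C + node-B: power draw 6 + 6 + 3 = 15 ≤ 17, throughput 15 + 12 + 14 = 41.
Best is node-D, node-C, and node-B with total throughput 41.

41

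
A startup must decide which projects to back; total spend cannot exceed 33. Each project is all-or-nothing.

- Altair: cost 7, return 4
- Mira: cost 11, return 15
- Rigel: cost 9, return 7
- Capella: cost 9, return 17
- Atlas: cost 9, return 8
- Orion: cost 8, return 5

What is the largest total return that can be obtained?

Take Mira, Capella, and Atlas: cost 11 + 9 + 9 = 29 ≤ 33, return 15 + 17 + 8 = 40.
No other feasible combination does better.

40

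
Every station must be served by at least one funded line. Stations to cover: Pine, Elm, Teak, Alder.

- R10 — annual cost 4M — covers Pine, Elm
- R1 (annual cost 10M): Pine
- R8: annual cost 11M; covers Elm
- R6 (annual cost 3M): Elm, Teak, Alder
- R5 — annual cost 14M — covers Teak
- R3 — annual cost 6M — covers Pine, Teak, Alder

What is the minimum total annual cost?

Choose R10 and R6: together they cover Pine, Elm, Teak, Alder — every station.
Total annual cost: 4 + 3 = 7.
No cover costs less than 7.

7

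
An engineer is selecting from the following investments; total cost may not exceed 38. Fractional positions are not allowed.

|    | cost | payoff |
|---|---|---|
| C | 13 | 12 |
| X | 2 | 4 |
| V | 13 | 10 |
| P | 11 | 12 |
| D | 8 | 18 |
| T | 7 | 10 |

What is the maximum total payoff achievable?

Allowing fractional choices, the relaxed optimum would be about 53.2, but investments are indivisible.
C + X + P + D: cost 13 + 2 + 11 + 8 = 34 ≤ 38, payoff 12 + 4 + 12 + 18 = 46.
X + P + D + T: cost 2 + 11 + 8 + 7 = 28 ≤ 38, payoff 4 + 12 + 18 + 10 = 44.
Best is C, X, P, and D with total payoff 46.

46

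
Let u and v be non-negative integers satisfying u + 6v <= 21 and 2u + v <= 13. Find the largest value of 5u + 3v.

The continuous relaxation peaks at (5.18, 2.64) with value 33.82; rounding to a feasible lattice point costs some objective.
(u,v)=(6,1): 1·6+6·1=12≤21, 2·6+1·1=13≤13, objective 33.
(u,v)=(5,2): 1·5+6·2=17≤21, 2·5+1·2=12≤13, objective 31.
(u,v)=(6,0): 1·6+6·0=6≤21, 2·6+1·0=12≤13, objective 30.
The best lattice point is (6,1), giving 33.

33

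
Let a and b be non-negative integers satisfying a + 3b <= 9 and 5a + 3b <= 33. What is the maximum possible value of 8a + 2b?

50

(a,b)=(6,1): 1·6+3·1=9≤9, 5·6+3·1=33≤33, objective 50.
(a,b)=(6,0): 1·6+3·0=6≤9, 5·6+3·0=30≤33, objective 48.
(a,b)=(5,1): 1·5+3·1=8≤9, 5·5+3·1=28≤33, objective 42.
No feasible integer point exceeds 50.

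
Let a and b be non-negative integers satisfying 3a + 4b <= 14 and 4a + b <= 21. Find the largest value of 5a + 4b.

20

(a,b)=(4,0): 3·4+4·0=12≤14, 4·4+1·0=16≤21, objective 20.
(a,b)=(3,1): 3·3+4·1=13≤14, 4·3+1·1=13≤21, objective 19.
(a,b)=(3,0): 3·3+4·0=9≤14, 4·3+1·0=12≤21, objective 15.
Maximum is 20 at (a,b)=(4,0).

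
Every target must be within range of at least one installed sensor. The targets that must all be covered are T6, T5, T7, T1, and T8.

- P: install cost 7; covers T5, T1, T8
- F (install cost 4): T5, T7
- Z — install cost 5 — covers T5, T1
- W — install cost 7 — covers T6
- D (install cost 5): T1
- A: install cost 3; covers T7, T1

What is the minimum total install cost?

Choose P, W, and A: together they cover T6, T5, T7, T1, T8 — every target.
Total install cost: 7 + 7 + 3 = 17.
No cover costs less than 17.

17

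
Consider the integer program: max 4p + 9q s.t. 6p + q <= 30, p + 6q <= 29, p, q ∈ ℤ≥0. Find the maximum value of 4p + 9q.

52

(p,q)=(4,4) is feasible, giving 52.
(p,q)=(3,4) is feasible, giving 48.
(p,q)=(4,3) is feasible, giving 43.
Maximum is 52 at (p,q)=(4,4).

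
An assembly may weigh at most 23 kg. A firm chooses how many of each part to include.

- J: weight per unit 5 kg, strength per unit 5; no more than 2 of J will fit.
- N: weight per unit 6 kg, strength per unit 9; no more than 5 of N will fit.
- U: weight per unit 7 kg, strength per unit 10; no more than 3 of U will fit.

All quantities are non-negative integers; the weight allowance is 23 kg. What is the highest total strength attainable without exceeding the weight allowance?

This is a bounded integer knapsack.
3×U: weight 21 ≤ 23, strength 3·10 = 30.
1×J and 3×N: weight 23 ≤ 23, strength 1·5 + 3·9 = 32.
Best is 32.

32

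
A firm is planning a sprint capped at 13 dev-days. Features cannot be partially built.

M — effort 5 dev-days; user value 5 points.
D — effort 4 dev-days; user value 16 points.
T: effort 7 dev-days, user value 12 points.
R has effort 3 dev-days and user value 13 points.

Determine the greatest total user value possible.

Take M, D, and R: effort 5 + 4 + 3 = 12 ≤ 13, user value 5 + 16 + 13 = 34.
No other feasible combination does better.

34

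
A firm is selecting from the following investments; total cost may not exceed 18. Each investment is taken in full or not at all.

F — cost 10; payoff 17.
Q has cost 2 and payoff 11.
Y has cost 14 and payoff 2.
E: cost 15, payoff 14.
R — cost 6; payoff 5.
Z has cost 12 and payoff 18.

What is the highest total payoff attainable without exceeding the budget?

33

Q + Z: cost 2 + 12 = 14 ≤ 18, payoff 11 + 18 = 29.
F + Q: cost 10 + 2 = 12 ≤ 18, payoff 17 + 11 = 28.
F + Q + R: cost 10 + 2 + 6 = 18 ≤ 18, payoff 17 + 11 + 5 = 33.
Best is F, Q, and R with total payoff 33.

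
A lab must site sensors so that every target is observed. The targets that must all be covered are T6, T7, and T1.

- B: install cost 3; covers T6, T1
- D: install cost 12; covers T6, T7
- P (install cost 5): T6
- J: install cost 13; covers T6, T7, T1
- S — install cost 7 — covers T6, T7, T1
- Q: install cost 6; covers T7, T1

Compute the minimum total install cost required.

7

S alone covers T6, T7, T1 — every target.
Total install cost: 7.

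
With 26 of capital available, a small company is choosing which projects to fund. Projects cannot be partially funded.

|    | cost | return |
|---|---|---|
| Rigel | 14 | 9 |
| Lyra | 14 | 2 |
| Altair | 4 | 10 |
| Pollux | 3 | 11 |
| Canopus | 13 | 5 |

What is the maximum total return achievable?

Allowing fractional choices, the relaxed optimum would be about 31.9, but projects are indivisible.
Altair + Pollux + Canopus: cost 4 + 3 + 13 = 20 ≤ 26, return 10 + 11 + 5 = 26.
Rigel + Altair + Pollux: cost 14 + 4 + 3 = 21 ≤ 26, return 9 + 10 + 11 = 30.
Best is Rigel, Altair, and Pollux with total return 30.

30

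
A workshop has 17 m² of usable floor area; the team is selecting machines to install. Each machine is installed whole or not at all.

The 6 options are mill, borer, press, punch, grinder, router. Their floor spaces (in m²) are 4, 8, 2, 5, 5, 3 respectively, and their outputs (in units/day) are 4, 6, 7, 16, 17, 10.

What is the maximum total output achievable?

mill + punch + grinder + router: floor space 4 + 5 + 5 + 3 = 17 ≤ 17, output 4 + 16 + 17 + 10 = 47.
press + punch + grinder + router: floor space 2 + 5 + 5 + 3 = 15 ≤ 17, output 7 + 16 + 17 + 10 = 50.
mill + press + punch + grinder: floor space 4 + 2 + 5 + 5 = 16 ≤ 17, output 4 + 7 + 16 + 17 = 44.
Best is press, punch, grinder, and router with total output 50.

50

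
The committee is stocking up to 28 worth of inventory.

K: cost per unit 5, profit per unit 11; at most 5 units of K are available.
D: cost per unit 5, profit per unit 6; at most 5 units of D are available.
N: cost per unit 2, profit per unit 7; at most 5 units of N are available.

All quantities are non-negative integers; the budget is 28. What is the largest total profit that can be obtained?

72

This is a bounded integer knapsack.
N has the best ratio (7/2); taking only N gives at most 5×7 = 35 (stopped by the supply cap of 5).
Mixing does better — 4×K and 4×N: cost 28 ≤ 28, profit 4·11 + 4·7 = 72.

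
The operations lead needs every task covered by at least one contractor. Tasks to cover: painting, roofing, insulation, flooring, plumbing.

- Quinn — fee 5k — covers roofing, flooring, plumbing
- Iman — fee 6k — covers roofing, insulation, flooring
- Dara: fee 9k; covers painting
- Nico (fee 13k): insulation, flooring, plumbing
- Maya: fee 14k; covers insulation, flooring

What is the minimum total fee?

This is a weighted set-cover instance.
Choose Quinn, Iman, and Dara: together they cover painting, roofing, insulation, flooring, plumbing — every task.
Total fee: 5 + 6 + 9 = 20.
No cover costs less than 20.

20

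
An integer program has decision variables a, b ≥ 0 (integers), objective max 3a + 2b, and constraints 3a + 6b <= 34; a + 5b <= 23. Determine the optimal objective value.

Relaxing integrality, the LP optimum is 34.00 at (a,b) = (11.3, 0), which is not an integer point.
(a,b)=(11,0): 3·11+6·0=33≤34, 1·11+5·0=11≤23, objective 33.
(a,b)=(10,0): 3·10+6·0=30≤34, 1·10+5·0=10≤23, objective 30.
No feasible integer point exceeds 33.

33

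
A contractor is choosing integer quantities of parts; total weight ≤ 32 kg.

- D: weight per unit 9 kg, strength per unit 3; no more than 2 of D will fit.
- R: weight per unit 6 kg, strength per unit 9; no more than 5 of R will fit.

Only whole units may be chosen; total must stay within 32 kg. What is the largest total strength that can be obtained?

45

R has the best ratio (9/6); taking only R gives at most 5×9 = 45 (stopped by the weight limit).
Optimal: 5×R: weight 30 ≤ 32, strength 5·9 = 45.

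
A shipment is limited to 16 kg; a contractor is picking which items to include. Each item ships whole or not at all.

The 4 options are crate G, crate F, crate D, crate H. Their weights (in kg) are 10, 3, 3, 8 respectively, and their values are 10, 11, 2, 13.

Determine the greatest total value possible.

Allowing fractional choices, the relaxed optimum would be about 29.0, but items are indivisible.
crate G + crate F + crate D: weight 10 + 3 + 3 = 16 ≤ 16, value 10 + 11 + 2 = 23.
crate F + crate D + crate H: weight 3 + 3 + 8 = 14 ≤ 16, value 11 + 2 + 13 = 26.
crate F + crate H: weight 3 + 8 = 11 ≤ 16, value 11 + 13 = 24.
Best is crate F, crate D, and crate H with total value 26.

26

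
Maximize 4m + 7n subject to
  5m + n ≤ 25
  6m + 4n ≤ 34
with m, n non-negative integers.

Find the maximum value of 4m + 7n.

(m,n)=(0,8): 5·0+1·8=8≤25, 6·0+4·8=32≤34, objective 56.
(m,n)=(1,7): 5·1+1·7=12≤25, 6·1+4·7=34≤34, objective 53.
(m,n)=(0,7): 5·0+1·7=7≤25, 6·0+4·7=28≤34, objective 49.
No feasible integer point exceeds 56.

56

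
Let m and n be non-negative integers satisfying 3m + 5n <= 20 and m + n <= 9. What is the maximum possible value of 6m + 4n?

Relaxing integrality, the LP optimum is 40.00 at (m,n) = (6.67, 0), which is not an integer point.
(m,n)=(6,0): 3·6+5·0=18≤20, 1·6+1·0=6≤9, objective 36.
(m,n)=(5,1): 3·5+5·1=20≤20, 1·5+1·1=6≤9, objective 34.
(m,n)=(5,0): 3·5+5·0=15≤20, 1·5+1·0=5≤9, objective 30.
No feasible integer point exceeds 36.

36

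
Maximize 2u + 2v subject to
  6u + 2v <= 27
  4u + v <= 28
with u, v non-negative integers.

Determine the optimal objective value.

26

The continuous relaxation peaks at (0, 13.5) with value 27.00; rounding to a feasible lattice point costs some objective.
(u,v)=(0,13): 6·0+2·13=26≤27, 4·0+1·13=13≤28, objective 26.
(u,v)=(0,12): 6·0+2·12=24≤27, 4·0+1·12=12≤28, objective 24.
No feasible integer point exceeds 26.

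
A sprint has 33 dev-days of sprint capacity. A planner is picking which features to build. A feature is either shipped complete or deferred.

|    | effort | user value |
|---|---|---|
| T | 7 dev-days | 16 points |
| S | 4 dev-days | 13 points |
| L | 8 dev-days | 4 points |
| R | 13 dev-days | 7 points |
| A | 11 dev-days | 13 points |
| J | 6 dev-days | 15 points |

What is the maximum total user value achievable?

T + S + R + J: effort 7 + 4 + 13 + 6 = 30 ≤ 33, user value 16 + 13 + 7 + 15 = 51.
T + S + L + J: effort 7 + 4 + 8 + 6 = 25 ≤ 33, user value 16 + 13 + 4 + 15 = 48.
T + S + A + J: effort 7 + 4 + 11 + 6 = 28 ≤ 33, user value 16 + 13 + 13 + 15 = 57.
Best is T, S, A, and J with total user value 57.

57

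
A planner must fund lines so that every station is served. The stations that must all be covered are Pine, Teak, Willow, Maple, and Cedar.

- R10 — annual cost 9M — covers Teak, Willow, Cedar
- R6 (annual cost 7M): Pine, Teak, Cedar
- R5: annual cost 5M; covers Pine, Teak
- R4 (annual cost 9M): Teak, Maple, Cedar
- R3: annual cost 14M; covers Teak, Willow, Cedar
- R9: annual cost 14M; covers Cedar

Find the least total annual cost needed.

23

The greedy cost-per-new-station heuristic would pick R6, R10, and R4 for 25, but a cheaper cover exists.
Choose R10, R5, and R4: together they cover Pine, Teak, Willow, Maple, Cedar — every station.
Total annual cost: 9 + 5 + 9 = 23.
No cover costs less than 23.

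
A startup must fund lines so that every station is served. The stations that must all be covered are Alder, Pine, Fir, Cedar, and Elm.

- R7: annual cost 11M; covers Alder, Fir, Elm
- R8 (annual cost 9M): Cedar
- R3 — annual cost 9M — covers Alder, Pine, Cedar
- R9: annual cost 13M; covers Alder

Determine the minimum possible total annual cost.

20

Choose R7 and R3: together they cover Alder, Pine, Fir, Cedar, Elm — every station.
Total annual cost: 11 + 9 = 20.
No cover costs less than 20.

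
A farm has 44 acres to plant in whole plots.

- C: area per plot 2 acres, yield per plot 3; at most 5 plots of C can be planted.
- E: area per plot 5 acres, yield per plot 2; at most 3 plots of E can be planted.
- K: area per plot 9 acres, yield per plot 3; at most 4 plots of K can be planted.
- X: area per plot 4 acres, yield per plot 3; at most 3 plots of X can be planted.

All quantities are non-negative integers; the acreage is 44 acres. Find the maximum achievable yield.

C has the best ratio (3/2); taking only C gives at most 5×3 = 15 (stopped by the supply cap of 5).
Mixing does better — 5×C, 2×E, 1×K, and 3×X: area 41 ≤ 44, yield 5·3 + 2·2 + 1·3 + 3·3 = 31.

31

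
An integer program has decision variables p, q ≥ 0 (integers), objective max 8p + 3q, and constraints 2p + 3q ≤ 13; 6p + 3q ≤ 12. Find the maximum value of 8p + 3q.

(p,q)=(2,0): 2·2+3·0=4≤13, 6·2+3·0=12≤12, objective 16.
(p,q)=(1,1): 2·1+3·1=5≤13, 6·1+3·1=9≤12, objective 11.
No feasible integer point exceeds 16.

16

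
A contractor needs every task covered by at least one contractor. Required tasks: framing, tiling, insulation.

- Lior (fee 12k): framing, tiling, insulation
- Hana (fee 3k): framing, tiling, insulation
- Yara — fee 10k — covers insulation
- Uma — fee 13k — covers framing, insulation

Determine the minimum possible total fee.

3

Hana alone covers framing, tiling, insulation — every task.
Total fee: 3.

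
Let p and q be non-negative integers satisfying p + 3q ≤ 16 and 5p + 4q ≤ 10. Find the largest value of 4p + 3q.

8

(p,q)=(2,0): 1·2+3·0=2≤16, 5·2+4·0=10≤10, objective 8.
(p,q)=(1,1): 1·1+3·1=4≤16, 5·1+4·1=9≤10, objective 7.
(p,q)=(1,0): 1·1+3·0=1≤16, 5·1+4·0=5≤10, objective 4.
The best lattice point is (2,0), giving 8.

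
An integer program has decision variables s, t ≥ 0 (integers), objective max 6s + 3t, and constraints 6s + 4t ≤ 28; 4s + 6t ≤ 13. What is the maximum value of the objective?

18

The continuous relaxation peaks at (3.25, 0) with value 19.50; rounding to a feasible lattice point costs some objective.
(s,t)=(3,0): 6·3+4·0=18≤28, 4·3+6·0=12≤13, objective 18.
(s,t)=(2,0): 6·2+4·0=12≤28, 4·2+6·0=8≤13, objective 12.
The best lattice point is (3,0), giving 18.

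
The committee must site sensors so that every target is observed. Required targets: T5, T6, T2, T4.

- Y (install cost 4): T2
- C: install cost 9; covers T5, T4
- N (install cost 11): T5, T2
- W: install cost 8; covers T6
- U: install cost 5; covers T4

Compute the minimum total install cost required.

21

This is a weighted set-cover instance.
Choose Y, C, and W: together they cover T5, T6, T2, T4 — every target.
Total install cost: 4 + 9 + 8 = 21.
No cover costs less than 21.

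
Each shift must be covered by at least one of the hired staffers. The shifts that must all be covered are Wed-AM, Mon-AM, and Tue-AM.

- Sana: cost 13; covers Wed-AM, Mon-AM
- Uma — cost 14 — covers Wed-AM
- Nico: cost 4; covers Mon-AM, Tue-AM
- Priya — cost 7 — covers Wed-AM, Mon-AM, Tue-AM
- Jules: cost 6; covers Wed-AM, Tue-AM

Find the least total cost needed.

7

The greedy cost-per-new-shift heuristic would pick Nico and Jules for 10, but a cheaper cover exists.
Priya alone covers Wed-AM, Mon-AM, Tue-AM — every shift.
Total cost: 7.
No cover costs less than 7.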